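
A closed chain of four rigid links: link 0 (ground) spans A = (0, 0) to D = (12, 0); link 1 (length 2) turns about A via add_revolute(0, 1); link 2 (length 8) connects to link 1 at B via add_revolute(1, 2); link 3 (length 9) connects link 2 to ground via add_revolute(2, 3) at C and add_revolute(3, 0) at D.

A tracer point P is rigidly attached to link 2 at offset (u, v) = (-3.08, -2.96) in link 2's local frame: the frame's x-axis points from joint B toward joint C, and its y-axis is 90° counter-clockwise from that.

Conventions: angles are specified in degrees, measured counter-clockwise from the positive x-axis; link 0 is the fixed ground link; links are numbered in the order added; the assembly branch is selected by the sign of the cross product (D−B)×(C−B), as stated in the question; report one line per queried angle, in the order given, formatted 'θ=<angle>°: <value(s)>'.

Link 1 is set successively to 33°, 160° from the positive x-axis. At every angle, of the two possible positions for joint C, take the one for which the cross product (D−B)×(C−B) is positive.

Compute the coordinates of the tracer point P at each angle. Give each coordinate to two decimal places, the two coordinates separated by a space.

A=(0,0), D=(12.00,0)
θ=33°: B = A + 2.00·(cos33°, sin33°) = (1.6773, 1.0893)
θ=33°: |BD| = 10.3800
θ=33°: circle(B,8.00) ∩ circle(D,9.00): a=4.3711, h=6.7003
θ=33°:   candidates: C₊=(6.7274,7.2938) cross=69.549; C₋=(5.3212,-6.0327) cross=-69.549
θ=33°:   branch + wants cross > 0 → take C=(6.7274,7.2938) (cross=69.549)
θ=33°: ex = (C−B)/|BC| = (0.6313,0.7756); ey = (-0.7756,0.6313)
θ=33°: P = B + -3.08·ex + -2.96·ey = (2.0287,-3.1680)
θ=160°: B = A + 2.00·(cos160°, sin160°) = (-1.8794, 0.6840)
θ=160°: |BD| = 13.8962
θ=160°: circle(B,8.00) ∩ circle(D,9.00): a=6.3364, h=4.8836
θ=160°:   candidates: C₊=(4.6898,5.2498) cross=67.864; C₋=(4.2090,-4.5055) cross=-67.864
θ=160°:   branch + wants cross > 0 → take C=(4.6898,5.2498) (cross=67.864)
θ=160°: ex = (C−B)/|BC| = (0.8211,0.5707); ey = (-0.5707,0.8211)
θ=160°: P = B + -3.08·ex + -2.96·ey = (-2.7192,-3.5044)

θ=33°: 2.03 -3.17
θ=160°: -2.72 -3.50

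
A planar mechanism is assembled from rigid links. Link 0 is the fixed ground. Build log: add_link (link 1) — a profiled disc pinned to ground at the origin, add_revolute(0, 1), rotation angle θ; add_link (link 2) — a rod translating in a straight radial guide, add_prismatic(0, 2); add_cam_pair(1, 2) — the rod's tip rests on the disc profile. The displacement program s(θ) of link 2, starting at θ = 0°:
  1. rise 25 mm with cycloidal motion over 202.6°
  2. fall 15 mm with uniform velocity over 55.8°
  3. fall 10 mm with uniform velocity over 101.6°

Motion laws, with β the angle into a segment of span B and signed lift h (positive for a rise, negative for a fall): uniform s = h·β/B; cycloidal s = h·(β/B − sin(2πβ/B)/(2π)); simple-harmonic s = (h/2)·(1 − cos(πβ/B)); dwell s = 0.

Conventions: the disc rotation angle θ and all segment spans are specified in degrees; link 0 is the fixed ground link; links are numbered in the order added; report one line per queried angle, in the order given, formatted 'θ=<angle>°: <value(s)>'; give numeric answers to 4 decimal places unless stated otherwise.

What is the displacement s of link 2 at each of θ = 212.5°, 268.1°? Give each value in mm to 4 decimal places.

seg 1 [0°–202.6°] cycloidal, h=25: full span → s += 25 → s = 25.0000
seg 2 [202.6°–258.4°] uniform, h=-15: θ=212.5° here. β=9.9, B=55.8. -15·9.9/55.8 = -2.6613 → s = 22.3387
seg 2 [202.6°–258.4°] uniform, h=-15: full span → s += -15 → s = 10.0000
seg 3 [258.4°–360°] uniform, h=-10: θ=268.1° here. β=9.7, B=101.6. -10·9.7/101.6 = -0.9547 → s = 9.0453

θ=212.5°: 22.3387
θ=268.1°: 9.0453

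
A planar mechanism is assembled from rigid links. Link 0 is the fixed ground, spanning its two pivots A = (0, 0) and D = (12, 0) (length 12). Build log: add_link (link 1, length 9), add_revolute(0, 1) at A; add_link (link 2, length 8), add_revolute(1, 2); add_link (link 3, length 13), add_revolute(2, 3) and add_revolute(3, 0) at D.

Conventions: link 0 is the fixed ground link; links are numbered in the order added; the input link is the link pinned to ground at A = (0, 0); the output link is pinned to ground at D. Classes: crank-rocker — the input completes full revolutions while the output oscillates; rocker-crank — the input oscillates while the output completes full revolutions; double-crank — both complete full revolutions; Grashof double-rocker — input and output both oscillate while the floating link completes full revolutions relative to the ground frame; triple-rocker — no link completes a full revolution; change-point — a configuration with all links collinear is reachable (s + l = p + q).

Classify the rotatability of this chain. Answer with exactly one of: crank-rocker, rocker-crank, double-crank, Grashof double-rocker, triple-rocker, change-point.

lengths: ground=12, input=9, coupler=8, output=13
sorted: s=8 (shortest), l=13 (longest), p+q=21
s + l = 21 vs p + q = 21
s + l = p + q → change-point (collinear configuration reachable)

change-point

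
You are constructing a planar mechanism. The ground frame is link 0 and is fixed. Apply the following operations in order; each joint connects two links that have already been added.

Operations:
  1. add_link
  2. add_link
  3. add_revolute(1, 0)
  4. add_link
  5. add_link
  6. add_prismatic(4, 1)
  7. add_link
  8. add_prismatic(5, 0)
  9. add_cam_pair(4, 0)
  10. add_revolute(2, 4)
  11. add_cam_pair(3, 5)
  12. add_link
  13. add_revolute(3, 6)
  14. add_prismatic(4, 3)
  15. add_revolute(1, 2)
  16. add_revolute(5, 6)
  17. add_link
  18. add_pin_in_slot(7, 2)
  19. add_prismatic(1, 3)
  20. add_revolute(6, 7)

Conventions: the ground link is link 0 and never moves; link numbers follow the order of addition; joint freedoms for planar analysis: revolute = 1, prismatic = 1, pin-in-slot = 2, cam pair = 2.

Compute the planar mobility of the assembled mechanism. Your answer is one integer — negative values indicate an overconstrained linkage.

(L,J1,J2)=(1,0,0); link0 fixed
link1: (2,0,0)
link2: (3,0,0)
R 1-0 [J1]: (3,1,0)
link3: (4,1,0)
link4: (5,1,0)
P 4-1 [J1]: (5,2,0)
link5: (6,2,0)
P 5-0 [J1]: (6,3,0)
C 4-0 [J2]: (6,3,1)
R 2-4 [J1]: (6,4,1)
C 3-5 [J2]: (6,4,2)
link6: (7,4,2)
R 3-6 [J1]: (7,5,2)
P 4-3 [J1]: (7,6,2)
R 1-2 [J1]: (7,7,2)
R 5-6 [J1]: (7,8,2)
link7: (8,8,2)
PS 7-2 [J2]: (8,8,3)
P 1-3 [J1]: (8,9,3)
R 6-7 [J1]: (8,10,3)
Grübler: 3·7 − 2·10 − 3 = -2

M = -2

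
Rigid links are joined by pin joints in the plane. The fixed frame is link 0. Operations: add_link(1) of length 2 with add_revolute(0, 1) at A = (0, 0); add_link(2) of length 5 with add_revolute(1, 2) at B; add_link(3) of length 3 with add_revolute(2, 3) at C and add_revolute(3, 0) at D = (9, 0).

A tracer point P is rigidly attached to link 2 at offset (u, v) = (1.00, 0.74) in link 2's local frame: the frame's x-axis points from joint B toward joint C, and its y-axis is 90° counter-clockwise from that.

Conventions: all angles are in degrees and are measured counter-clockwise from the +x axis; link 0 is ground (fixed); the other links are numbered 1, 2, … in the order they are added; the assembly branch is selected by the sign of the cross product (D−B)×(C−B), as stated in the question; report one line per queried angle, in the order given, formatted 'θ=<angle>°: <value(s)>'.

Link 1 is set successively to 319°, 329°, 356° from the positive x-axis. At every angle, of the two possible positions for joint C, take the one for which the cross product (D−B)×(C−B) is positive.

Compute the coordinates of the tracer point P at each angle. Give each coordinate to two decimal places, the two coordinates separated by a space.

A=(0,0), D=(9.00,0)
θ=319°: B = A + 2.00·(cos319°, sin319°) = (1.5094, -1.3121)
θ=319°: |BD| = 7.6046
θ=319°: circle(B,5.00) ∩ circle(D,3.00): a=4.8543, h=1.1982
θ=319°:   candidates: C₊=(6.0842,0.7057) cross=9.112; C₋=(6.4977,-1.6548) cross=-9.112
θ=319°:   branch + wants cross > 0 → take C=(6.0842,0.7057) (cross=9.112)
θ=319°: ex = (C−B)/|BC| = (0.9150,0.4036); ey = (-0.4036,0.9150)
θ=319°: P = B + 1.00·ex + 0.74·ey = (2.1257,-0.2315)
θ=329°: B = A + 2.00·(cos329°, sin329°) = (1.7143, -1.0301)
θ=329°: |BD| = 7.3581
θ=329°: circle(B,5.00) ∩ circle(D,3.00): a=4.7663, h=1.5108
θ=329°:   candidates: C₊=(6.2222,1.1331) cross=11.116; C₋=(6.6452,-1.8587) cross=-11.116
θ=329°:   branch + wants cross > 0 → take C=(6.2222,1.1331) (cross=11.116)
θ=329°: ex = (C−B)/|BC| = (0.9016,0.4326); ey = (-0.4326,0.9016)
θ=329°: P = B + 1.00·ex + 0.74·ey = (2.2958,0.0697)
θ=356°: B = A + 2.00·(cos356°, sin356°) = (1.9951, -0.1395)
θ=356°: |BD| = 7.0063
θ=356°: circle(B,5.00) ∩ circle(D,3.00): a=4.6450, h=1.8505
θ=356°:   candidates: C₊=(6.6023,1.8031) cross=12.965; C₋=(6.6760,-1.8971) cross=-12.965
θ=356°:   branch + wants cross > 0 → take C=(6.6023,1.8031) (cross=12.965)
θ=356°: ex = (C−B)/|BC| = (0.9214,0.3885); ey = (-0.3885,0.9214)
θ=356°: P = B + 1.00·ex + 0.74·ey = (2.6291,0.9309)

θ=319°: 2.13 -0.23
θ=329°: 2.30 0.07
θ=356°: 2.63 0.93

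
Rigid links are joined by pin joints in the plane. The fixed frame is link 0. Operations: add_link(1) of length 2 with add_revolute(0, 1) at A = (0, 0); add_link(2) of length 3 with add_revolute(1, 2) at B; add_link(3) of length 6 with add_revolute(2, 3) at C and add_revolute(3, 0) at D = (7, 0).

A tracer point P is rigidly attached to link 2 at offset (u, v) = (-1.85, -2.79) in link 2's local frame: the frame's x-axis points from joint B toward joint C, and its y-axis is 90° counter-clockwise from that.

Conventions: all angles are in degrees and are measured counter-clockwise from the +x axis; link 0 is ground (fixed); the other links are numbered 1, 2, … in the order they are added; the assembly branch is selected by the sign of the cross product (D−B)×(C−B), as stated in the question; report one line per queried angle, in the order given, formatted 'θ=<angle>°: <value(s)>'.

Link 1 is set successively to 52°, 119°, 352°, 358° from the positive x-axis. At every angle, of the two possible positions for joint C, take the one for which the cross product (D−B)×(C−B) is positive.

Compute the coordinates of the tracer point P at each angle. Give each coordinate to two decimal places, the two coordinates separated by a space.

A=(0,0), D=(7.00,0)
θ=52°: B = A + 2.00·(cos52°, sin52°) = (1.2313, 1.5760)
θ=52°: |BD| = 5.9801
θ=52°: circle(B,3.00) ∩ circle(D,6.00): a=0.7326, h=2.9092
θ=52°:   candidates: C₊=(2.7047,4.1893) cross=17.397; C₋=(1.1713,-1.4234) cross=-17.397
θ=52°:   branch + wants cross > 0 → take C=(2.7047,4.1893) (cross=17.397)
θ=52°: ex = (C−B)/|BC| = (0.4911,0.8711); ey = (-0.8711,0.4911)
θ=52°: P = B + -1.85·ex + -2.79·ey = (2.7531,-1.4057)
θ=119°: B = A + 2.00·(cos119°, sin119°) = (-0.9696, 1.7492)
θ=119°: |BD| = 8.1593
θ=119°: circle(B,3.00) ∩ circle(D,6.00): a=2.4251, h=1.7660
θ=119°:   candidates: C₊=(1.7777,2.9543) cross=14.409; C₋=(1.0205,-0.4956) cross=-14.409
θ=119°:   branch + wants cross > 0 → take C=(1.7777,2.9543) (cross=14.409)
θ=119°: ex = (C−B)/|BC| = (0.9158,0.4017); ey = (-0.4017,0.9158)
θ=119°: P = B + -1.85·ex + -2.79·ey = (-1.5431,-1.5489)
θ=352°: B = A + 2.00·(cos352°, sin352°) = (1.9805, -0.2783)
θ=352°: |BD| = 5.0272
θ=352°: circle(B,3.00) ∩ circle(D,6.00): a=-0.1718, h=2.9951
θ=352°:   candidates: C₊=(1.6432,2.7026) cross=15.057; C₋=(1.9748,-3.2783) cross=-15.057
θ=352°:   branch + wants cross > 0 → take C=(1.6432,2.7026) (cross=15.057)
θ=352°: ex = (C−B)/|BC| = (-0.1125,0.9937); ey = (-0.9937,-0.1125)
θ=352°: P = B + -1.85·ex + -2.79·ey = (4.9609,-1.8028)
θ=358°: B = A + 2.00·(cos358°, sin358°) = (1.9988, -0.0698)
θ=358°: |BD| = 5.0017
θ=358°: circle(B,3.00) ∩ circle(D,6.00): a=-0.1982, h=2.9934
θ=358°:   candidates: C₊=(1.7588,2.9206) cross=14.972; C₋=(1.8423,-3.0657) cross=-14.972
θ=358°:   branch + wants cross > 0 → take C=(1.7588,2.9206) (cross=14.972)
θ=358°: ex = (C−B)/|BC| = (-0.0800,0.9968); ey = (-0.9968,-0.0800)
θ=358°: P = B + -1.85·ex + -2.79·ey = (4.9278,-1.6907)

θ=52°: 2.75 -1.41
θ=119°: -1.54 -1.55
θ=352°: 4.96 -1.80
θ=358°: 4.93 -1.69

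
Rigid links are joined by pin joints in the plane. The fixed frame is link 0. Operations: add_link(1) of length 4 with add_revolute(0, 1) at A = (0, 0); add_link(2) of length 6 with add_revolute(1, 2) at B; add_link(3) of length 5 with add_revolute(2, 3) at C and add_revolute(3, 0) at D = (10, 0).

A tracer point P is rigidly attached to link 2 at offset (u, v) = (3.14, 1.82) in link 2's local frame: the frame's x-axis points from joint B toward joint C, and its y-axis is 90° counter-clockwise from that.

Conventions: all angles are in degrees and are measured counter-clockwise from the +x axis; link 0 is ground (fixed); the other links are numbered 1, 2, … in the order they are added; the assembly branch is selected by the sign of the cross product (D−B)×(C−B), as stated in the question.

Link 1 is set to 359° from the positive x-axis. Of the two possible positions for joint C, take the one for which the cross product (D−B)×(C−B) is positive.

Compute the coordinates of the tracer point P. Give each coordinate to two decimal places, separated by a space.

A=(0,0), D=(10.00,0)
B = A + 4.00·(cos359°, sin359°) = (3.9994, -0.0698)
|BD| = 6.0010
circle(B,6.00) ∩ circle(D,5.00): a=3.9170, h=4.5450
  candidates: C₊=(7.8633,4.5204) cross=27.275; C₋=(7.9690,-4.5689) cross=-27.275
  branch + wants cross > 0 → take C=(7.8633,4.5204) (cross=27.275)
ex = (C−B)/|BC| = (0.6440,0.7650); ey = (-0.7650,0.6440)
P = B + 3.14·ex + 1.82·ey = (4.6291,3.5045)

4.63 3.50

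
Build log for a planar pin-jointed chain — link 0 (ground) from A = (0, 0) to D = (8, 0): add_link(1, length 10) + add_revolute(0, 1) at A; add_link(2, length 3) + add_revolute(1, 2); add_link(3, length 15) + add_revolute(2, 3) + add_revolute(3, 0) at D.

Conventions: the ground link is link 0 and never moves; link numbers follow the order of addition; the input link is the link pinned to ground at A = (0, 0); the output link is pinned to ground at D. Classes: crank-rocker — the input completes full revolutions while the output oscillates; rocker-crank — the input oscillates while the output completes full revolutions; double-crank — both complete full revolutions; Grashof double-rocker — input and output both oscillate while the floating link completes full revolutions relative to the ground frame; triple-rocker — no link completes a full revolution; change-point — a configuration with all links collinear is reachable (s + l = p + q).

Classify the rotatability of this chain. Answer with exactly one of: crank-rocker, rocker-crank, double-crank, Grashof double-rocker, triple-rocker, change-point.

lengths: ground=8, input=10, coupler=3, output=15
sorted: s=3 (shortest), l=15 (longest), p+q=18
s + l = 18 vs p + q = 18
s + l = p + q → change-point (collinear configuration reachable)

change-point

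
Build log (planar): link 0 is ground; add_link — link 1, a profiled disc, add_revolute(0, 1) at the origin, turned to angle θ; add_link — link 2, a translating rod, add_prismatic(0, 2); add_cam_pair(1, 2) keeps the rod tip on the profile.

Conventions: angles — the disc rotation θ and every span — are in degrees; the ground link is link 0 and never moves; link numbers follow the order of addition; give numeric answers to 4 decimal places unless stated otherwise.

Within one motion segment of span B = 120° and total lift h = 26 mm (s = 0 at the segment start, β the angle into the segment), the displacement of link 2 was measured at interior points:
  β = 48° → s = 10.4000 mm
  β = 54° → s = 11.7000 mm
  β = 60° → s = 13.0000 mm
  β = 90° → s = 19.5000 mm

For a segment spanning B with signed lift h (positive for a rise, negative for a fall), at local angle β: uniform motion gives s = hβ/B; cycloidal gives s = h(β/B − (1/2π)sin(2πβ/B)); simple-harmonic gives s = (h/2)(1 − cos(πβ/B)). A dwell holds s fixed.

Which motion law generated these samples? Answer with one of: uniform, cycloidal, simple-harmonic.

candidates at β/B = r: uniform s = h·r (linear in β); cycloidal s = h·(r − sin(2πr)/(2π)); simple-harmonic s = (h/2)(1 − cos(πr))
β=48°: printed 10.4000 | uniform 10.4000, cycloidal 7.9677, simple-harmonic 8.9828
β=54°: printed 11.7000 | uniform 11.7000, cycloidal 10.4213, simple-harmonic 10.9664
β=60°: printed 13.0000 | uniform 13.0000, cycloidal 13.0000, simple-harmonic 13.0000
β=90°: printed 19.5000 | uniform 19.5000, cycloidal 23.6380, simple-harmonic 22.1924
only one law matches every sample → uniform

uniform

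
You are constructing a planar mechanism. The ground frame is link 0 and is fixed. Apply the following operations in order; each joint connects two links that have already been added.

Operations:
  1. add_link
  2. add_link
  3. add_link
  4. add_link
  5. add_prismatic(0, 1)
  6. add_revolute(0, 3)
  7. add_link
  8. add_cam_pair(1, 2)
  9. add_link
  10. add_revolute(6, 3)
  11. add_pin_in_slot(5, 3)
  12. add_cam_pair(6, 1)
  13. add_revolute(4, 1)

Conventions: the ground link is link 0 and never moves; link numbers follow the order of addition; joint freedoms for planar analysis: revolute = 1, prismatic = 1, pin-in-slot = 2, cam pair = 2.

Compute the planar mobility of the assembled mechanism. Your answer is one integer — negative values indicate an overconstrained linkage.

L=1 J1=0 J2=0
add link → L=2 J1=0 J2=0
add link → L=3 J1=0 J2=0
add link → L=4 J1=0 J2=0
add link → L=5 J1=0 J2=0
P@0,1 dof=1 J1 → L=5 J1=1 J2=0
R@0,3 dof=1 J1 → L=5 J1=2 J2=0
add link → L=6 J1=2 J2=0
C@1,2 dof=2 J2 → L=6 J1=2 J2=1
add link → L=7 J1=2 J2=1
R@6,3 dof=1 J1 → L=7 J1=3 J2=1
PS@5,3 dof=2 J2 → L=7 J1=3 J2=2
C@6,1 dof=2 J2 → L=7 J1=3 J2=3
R@4,1 dof=1 J1 → L=7 J1=4 J2=3
M=3(L−1)−2J1−J2=3·6−2·4−3=7

M = 7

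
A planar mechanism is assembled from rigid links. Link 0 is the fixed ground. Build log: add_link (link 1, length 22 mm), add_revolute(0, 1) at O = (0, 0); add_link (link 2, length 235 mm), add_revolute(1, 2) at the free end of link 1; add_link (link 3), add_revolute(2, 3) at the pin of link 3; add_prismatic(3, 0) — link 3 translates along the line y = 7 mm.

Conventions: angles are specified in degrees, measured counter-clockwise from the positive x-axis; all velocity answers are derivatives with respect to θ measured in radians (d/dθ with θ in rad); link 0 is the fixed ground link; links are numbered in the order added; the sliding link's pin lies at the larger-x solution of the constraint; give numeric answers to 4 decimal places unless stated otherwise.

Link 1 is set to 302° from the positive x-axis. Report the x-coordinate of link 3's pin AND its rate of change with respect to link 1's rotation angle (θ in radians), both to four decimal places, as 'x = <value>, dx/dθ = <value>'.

geometry: r = 22 mm, L = 235 mm, e = 7 mm
crank pin P = (r cos θ, r sin θ) = (11.658224, -18.657058)
h = r sin θ − e = -18.657058 − 7 = -25.657058
x = r cos θ + √(L² − h²) = 11.658224 + 233.595196 = 245.253419
dx/dθ = −r sin θ − h·r cos θ/√(L² − h²) (θ in radians; h = -25.657058) = 19.937546

x = 245.2534, dx/dθ = 19.9375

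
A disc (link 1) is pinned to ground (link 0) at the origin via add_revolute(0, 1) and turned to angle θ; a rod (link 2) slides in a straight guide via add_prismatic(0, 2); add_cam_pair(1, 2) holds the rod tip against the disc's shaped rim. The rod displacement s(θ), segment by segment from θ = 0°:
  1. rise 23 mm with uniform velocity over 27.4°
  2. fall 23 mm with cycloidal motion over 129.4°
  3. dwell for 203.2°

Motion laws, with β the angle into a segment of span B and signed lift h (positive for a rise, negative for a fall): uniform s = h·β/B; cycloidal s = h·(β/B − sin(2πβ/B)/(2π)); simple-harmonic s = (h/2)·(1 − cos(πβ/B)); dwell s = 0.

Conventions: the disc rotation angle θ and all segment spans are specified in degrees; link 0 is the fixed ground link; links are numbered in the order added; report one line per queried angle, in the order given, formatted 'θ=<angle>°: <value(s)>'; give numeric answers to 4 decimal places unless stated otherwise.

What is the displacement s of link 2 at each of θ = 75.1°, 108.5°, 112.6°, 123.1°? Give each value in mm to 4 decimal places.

segment 1 (0° to 27.4°, uniform, h = 23) is passed completely: s = 0.0000 + (23) = 23.0000
θ = 75.1° falls in segment 2 (27.4° to 156.8°, cycloidal, h = -23): β = 75.1 − 27.4 = 47.7°, B = 129.4°; Δs = -23·(0.3686 − sin(2π·0.3686)/(2π)) = -5.7884; s = 23.0000 − 5.7884 = 17.2116
θ = 108.5° falls in segment 2 (27.4° to 156.8°, cycloidal, h = -23): β = 108.5 − 27.4 = 81.1°, B = 129.4°; Δs = -23·(0.6267 − sin(2π·0.6267)/(2π)) = -17.0315; s = 23.0000 − 17.0315 = 5.9685
θ = 112.6° falls in segment 2 (27.4° to 156.8°, cycloidal, h = -23): β = 112.6 − 27.4 = 85.2°, B = 129.4°; Δs = -23·(0.6584 − sin(2π·0.6584)/(2π)) = -18.2149; s = 23.0000 − 18.2149 = 4.7851
θ = 123.1° falls in segment 2 (27.4° to 156.8°, cycloidal, h = -23): β = 123.1 − 27.4 = 95.7°, B = 129.4°; Δs = -23·(0.7396 − sin(2π·0.7396)/(2π)) = -20.6627; s = 23.0000 − 20.6627 = 2.3373

θ=75.1°: 17.2116
θ=108.5°: 5.9685
θ=112.6°: 4.7851
θ=123.1°: 2.3373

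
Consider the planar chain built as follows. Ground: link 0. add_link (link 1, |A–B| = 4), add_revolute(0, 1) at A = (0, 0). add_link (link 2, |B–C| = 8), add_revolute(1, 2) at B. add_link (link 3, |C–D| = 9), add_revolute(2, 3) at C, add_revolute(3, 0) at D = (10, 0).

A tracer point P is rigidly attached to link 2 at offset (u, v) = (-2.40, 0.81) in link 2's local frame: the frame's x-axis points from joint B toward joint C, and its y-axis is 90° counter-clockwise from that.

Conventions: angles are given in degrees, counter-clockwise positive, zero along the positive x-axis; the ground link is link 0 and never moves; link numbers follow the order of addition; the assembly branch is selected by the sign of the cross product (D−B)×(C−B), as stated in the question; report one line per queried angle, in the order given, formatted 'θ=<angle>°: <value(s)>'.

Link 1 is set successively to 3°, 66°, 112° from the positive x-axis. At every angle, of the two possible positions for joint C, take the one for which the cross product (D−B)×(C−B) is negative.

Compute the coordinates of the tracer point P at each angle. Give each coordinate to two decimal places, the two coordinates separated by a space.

A=(0,0), D=(10.00,0)
θ=3°: B = A + 4.00·(cos3°, sin3°) = (3.9945, 0.2093)
θ=3°: |BD| = 6.0091
θ=3°: circle(B,8.00) ∩ circle(D,9.00): a=1.5901, h=7.8404
θ=3°:   candidates: C₊=(5.8567,7.9896) cross=47.114; C₋=(5.3105,-7.6817) cross=-47.114
θ=3°:   branch - wants cross < 0 → take C=(5.3105,-7.6817) (cross=-47.114)
θ=3°: ex = (C−B)/|BC| = (0.1645,-0.9864); ey = (0.9864,0.1645)
θ=3°: P = B + -2.40·ex + 0.81·ey = (4.3987,2.7099)
θ=66°: B = A + 4.00·(cos66°, sin66°) = (1.6269, 3.6542)
θ=66°: |BD| = 9.1357
θ=66°: circle(B,8.00) ∩ circle(D,9.00): a=3.6374, h=7.1252
θ=66°:   candidates: C₊=(7.8107,8.7297) cross=65.094; C₋=(2.1107,-4.3312) cross=-65.094
θ=66°:   branch - wants cross < 0 → take C=(2.1107,-4.3312) (cross=-65.094)
θ=66°: ex = (C−B)/|BC| = (0.0605,-0.9982); ey = (0.9982,0.0605)
θ=66°: P = B + -2.40·ex + 0.81·ey = (2.2903,6.0988)
θ=112°: B = A + 4.00·(cos112°, sin112°) = (-1.4984, 3.7087)
θ=112°: |BD| = 12.0817
θ=112°: circle(B,8.00) ∩ circle(D,9.00): a=5.3373, h=5.9593
θ=112°:   candidates: C₊=(5.4105,7.7419) cross=71.998; C₋=(1.7519,-3.6012) cross=-71.998
θ=112°:   branch - wants cross < 0 → take C=(1.7519,-3.6012) (cross=-71.998)
θ=112°: ex = (C−B)/|BC| = (0.4063,-0.9137); ey = (0.9137,0.4063)
θ=112°: P = B + -2.40·ex + 0.81·ey = (-1.7334,6.2308)

θ=3°: 4.40 2.71
θ=66°: 2.29 6.10
θ=112°: -1.73 6.23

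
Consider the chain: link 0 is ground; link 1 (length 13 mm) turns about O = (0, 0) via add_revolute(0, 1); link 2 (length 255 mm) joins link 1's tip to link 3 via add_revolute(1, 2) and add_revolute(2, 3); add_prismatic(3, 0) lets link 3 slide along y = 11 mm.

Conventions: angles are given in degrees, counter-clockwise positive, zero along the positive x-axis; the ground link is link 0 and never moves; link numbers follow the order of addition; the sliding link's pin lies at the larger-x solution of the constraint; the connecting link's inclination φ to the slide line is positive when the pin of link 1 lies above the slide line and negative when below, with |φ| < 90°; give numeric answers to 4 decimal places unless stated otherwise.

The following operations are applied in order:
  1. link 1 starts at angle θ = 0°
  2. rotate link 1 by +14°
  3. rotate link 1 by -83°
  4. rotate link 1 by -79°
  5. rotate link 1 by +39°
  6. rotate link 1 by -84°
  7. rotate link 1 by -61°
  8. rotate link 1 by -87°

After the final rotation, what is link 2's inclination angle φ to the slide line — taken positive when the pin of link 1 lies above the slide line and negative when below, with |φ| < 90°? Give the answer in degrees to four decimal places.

geometry: r = 13 mm, L = 255 mm, e = 11 mm; θ starts at 0°
rotate link 1 by +14°: θ ← 0° +14° = 14°
rotate link 1 by -83°: θ ← 14° -83° = -69°
rotate link 1 by -79°: θ ← -69° -79° = -148°
rotate link 1 by +39°: θ ← -148° +39° = -109°
rotate link 1 by -84°: θ ← -109° -84° = -193°
rotate link 1 by -61°: θ ← -193° -61° = -254°
rotate link 1 by -87°: θ ← -254° -87° = -341°
h = r sin θ − e = 4.232386 − 11 = -6.767614
sin φ = h / L = -6.767614 / 255 = -0.02653966
φ = arcsin(-0.02653966) = -1.520789°

-1.5208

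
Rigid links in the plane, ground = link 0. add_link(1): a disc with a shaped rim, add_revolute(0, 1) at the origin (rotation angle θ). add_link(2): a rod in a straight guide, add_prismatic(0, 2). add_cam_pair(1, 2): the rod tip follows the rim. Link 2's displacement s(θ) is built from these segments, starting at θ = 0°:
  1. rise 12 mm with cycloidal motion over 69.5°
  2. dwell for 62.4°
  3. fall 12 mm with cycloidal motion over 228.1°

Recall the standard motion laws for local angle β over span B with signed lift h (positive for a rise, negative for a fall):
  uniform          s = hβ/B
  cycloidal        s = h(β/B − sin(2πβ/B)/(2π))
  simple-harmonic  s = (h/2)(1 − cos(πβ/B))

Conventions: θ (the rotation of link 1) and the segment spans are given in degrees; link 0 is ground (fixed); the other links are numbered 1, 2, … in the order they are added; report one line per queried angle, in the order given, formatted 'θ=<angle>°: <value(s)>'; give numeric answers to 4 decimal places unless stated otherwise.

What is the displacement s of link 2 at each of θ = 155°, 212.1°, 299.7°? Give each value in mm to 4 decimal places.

segment 1 (0° to 69.5°, cycloidal, h = 12) is passed completely: s = 0.0000 + (12) = 12.0000
segment 2 (69.5° to 131.9°, dwell): s unchanged at 12.0000
θ = 155° falls in segment 3 (131.9° to 360°, cycloidal, h = -12): β = 155 − 131.9 = 23.1°, B = 228.1°; Δs = -12·(0.1013 − sin(2π·0.1013)/(2π)) = -0.0804; s = 12.0000 − 0.0804 = 11.9196
θ = 212.1° falls in segment 3 (131.9° to 360°, cycloidal, h = -12): β = 212.1 − 131.9 = 80.2°, B = 228.1°; Δs = -12·(0.3516 − sin(2π·0.3516)/(2π)) = -2.6855; s = 12.0000 − 2.6855 = 9.3145
θ = 299.7° falls in segment 3 (131.9° to 360°, cycloidal, h = -12): β = 299.7 − 131.9 = 167.8°, B = 228.1°; Δs = -12·(0.7356 − sin(2π·0.7356)/(2π)) = -10.7298; s = 12.0000 − 10.7298 = 1.2702

θ=155°: 11.9196
θ=212.1°: 9.3145
θ=299.7°: 1.2702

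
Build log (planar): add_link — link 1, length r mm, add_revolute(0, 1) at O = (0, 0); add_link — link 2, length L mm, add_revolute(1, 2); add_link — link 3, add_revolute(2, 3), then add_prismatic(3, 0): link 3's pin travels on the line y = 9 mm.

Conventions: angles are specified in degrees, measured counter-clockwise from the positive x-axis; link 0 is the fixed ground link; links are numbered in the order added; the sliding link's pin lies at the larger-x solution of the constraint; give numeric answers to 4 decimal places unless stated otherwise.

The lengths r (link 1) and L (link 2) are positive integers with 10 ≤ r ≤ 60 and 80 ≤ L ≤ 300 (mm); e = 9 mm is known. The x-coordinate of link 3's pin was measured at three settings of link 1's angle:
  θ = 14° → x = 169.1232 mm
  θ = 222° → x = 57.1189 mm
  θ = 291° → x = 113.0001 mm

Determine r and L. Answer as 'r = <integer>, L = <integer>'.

constraint per measurement: (x − r cos θ)² + (r sin θ − e)² = L²
subtracting the θ₁ and θ₂ equations cancels the r² and L² terms:
r = (x₁² − x₂²) / (2[(x₁cos θ₁ + e sin θ₁) − (x₂cos θ₂ + e sin θ₂)]) = 59.0000 → r = 59
L² = (x₁ − r cos θ₁)² + (r sin θ₁ − e)² = 12543.9926 → L = 112.0000 → L = 112
check at θ₃=291°: x = 113.0001 (printed 113.0001) ✓

r = 59, L = 112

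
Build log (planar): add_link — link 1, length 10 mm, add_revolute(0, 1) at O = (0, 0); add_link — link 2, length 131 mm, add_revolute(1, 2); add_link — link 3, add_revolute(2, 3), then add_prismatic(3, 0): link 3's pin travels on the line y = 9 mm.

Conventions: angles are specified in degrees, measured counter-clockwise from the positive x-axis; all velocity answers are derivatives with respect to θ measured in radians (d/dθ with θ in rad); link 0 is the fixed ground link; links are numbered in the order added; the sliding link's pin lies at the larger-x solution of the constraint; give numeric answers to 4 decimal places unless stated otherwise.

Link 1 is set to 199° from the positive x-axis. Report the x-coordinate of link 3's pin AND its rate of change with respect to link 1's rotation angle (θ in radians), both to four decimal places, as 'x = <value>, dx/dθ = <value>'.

geometry: r = 10 mm, L = 131 mm, e = 9 mm
crank pin P = (r cos θ, r sin θ) = (-9.455186, -3.255682)
h = r sin θ − e = -3.255682 − 9 = -12.255682
x = r cos θ + √(L² − h²) = -9.455186 + 130.425451 = 120.970265
dx/dθ = −r sin θ − h·r cos θ/√(L² − h²) (θ in radians; h = -12.255682) = 2.367207

x = 120.9703, dx/dθ = 2.3672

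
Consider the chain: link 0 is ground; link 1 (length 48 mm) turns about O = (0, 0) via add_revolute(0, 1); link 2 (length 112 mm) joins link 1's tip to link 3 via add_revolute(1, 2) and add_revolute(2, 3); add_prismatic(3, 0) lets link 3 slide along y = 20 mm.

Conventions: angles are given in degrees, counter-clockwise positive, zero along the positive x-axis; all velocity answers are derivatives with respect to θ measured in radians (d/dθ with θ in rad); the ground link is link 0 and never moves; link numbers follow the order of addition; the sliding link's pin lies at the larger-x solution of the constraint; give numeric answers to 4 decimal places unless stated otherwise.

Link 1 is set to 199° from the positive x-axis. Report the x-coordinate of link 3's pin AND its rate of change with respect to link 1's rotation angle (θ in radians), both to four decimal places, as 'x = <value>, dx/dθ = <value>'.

geometry: r = 48 mm, L = 112 mm, e = 20 mm
crank pin P = (r cos θ, r sin θ) = (-45.384892, -15.627271)
h = r sin θ − e = -15.627271 − 20 = -35.627271
x = r cos θ + √(L² − h²) = -45.384892 + 106.182379 = 60.797487
dx/dθ = −r sin θ − h·r cos θ/√(L² − h²) (θ in radians; h = -35.627271) = 0.399322

x = 60.7975, dx/dθ = 0.3993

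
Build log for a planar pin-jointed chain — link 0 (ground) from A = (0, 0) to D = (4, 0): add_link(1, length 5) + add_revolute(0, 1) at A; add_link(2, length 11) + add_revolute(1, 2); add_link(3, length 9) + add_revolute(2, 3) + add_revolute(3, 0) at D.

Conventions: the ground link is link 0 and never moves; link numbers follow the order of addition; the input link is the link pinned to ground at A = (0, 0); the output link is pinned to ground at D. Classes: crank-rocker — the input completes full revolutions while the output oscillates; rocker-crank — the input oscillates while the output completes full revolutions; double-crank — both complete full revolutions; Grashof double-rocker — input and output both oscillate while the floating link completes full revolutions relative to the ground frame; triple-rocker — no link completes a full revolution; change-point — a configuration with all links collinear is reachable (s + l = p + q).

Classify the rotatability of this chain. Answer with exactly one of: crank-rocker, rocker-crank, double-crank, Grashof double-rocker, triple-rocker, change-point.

lengths: ground=4, input=5, coupler=11, output=9
sorted: s=4 (shortest), l=11 (longest), p+q=14
s + l = 15 vs p + q = 14
s + l > p + q → non-Grashof → no link fully rotates → triple-rocker

triple-rocker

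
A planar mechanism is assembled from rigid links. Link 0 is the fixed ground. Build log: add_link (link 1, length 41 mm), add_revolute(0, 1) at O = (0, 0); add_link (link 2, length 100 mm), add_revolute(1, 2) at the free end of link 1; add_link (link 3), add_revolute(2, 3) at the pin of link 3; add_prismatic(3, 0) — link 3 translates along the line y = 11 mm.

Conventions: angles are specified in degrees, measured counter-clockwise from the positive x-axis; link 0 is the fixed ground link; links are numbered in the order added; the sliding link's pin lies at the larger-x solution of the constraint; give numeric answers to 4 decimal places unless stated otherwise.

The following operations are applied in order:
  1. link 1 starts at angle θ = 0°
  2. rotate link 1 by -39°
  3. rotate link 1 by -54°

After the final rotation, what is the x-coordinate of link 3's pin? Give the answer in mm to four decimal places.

geometry: r = 41 mm, L = 100 mm, e = 11 mm; θ starts at 0°
rotate link 1 by -39°: θ ← 0° -39° = -39°
rotate link 1 by -54°: θ ← -39° -54° = -93°
crank pin P = (r cos θ, r sin θ) = (-2.145774, -40.943811)
h = r sin θ − e = -40.943811 − 11 = -51.943811
x = r cos θ + √(L² − h²) = -2.145774 + 85.450808 = 83.305033

83.3050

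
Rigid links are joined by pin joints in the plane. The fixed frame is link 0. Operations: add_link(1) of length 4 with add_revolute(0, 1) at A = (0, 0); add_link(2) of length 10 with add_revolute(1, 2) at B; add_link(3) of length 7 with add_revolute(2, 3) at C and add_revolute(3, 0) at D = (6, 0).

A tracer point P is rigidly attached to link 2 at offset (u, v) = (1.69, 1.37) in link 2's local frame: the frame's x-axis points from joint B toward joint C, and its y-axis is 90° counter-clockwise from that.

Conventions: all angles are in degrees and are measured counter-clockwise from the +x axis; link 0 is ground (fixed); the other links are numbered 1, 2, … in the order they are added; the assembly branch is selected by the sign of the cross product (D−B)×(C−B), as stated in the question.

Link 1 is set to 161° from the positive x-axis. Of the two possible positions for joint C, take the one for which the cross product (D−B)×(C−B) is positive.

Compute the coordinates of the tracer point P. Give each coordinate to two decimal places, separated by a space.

A=(0,0), D=(6.00,0)
B = A + 4.00·(cos161°, sin161°) = (-3.7821, 1.3023)
|BD| = 9.8684
circle(B,10.00) ∩ circle(D,7.00): a=7.5182, h=6.5937
  candidates: C₊=(4.5405,6.8462) cross=65.069; C₋=(2.8002,-6.2259) cross=-65.069
  branch + wants cross > 0 → take C=(4.5405,6.8462) (cross=65.069)
ex = (C−B)/|BC| = (0.8323,0.5544); ey = (-0.5544,0.8323)
P = B + 1.69·ex + 1.37·ey = (-3.1351,3.3794)

-3.14 3.38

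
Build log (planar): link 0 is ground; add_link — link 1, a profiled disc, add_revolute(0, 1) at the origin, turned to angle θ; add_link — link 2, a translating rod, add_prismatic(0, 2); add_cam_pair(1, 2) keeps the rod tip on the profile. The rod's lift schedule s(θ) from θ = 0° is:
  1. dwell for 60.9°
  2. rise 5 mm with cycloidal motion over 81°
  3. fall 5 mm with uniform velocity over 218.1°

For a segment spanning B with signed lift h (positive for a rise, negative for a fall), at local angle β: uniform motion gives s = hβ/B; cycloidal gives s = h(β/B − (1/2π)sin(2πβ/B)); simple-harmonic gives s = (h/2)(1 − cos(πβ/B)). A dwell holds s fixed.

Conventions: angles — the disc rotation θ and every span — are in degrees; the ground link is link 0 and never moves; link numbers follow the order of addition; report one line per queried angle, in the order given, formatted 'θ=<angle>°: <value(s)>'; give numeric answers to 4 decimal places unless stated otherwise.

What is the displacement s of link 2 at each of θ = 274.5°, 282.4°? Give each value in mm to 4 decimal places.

seg 1 [0°–60.9°] dwell: s stays 0.0000
seg 2 [60.9°–141.9°] cycloidal, h=5: full span → s += 5 → s = 5.0000
seg 3 [141.9°–360°] uniform, h=-5: θ=274.5° here. β=132.6, B=218.1. -5·132.6/218.1 = -3.0399 → s = 1.9601
seg 3 [141.9°–360°] uniform, h=-5: θ=282.4° here. β=140.5, B=218.1. -5·140.5/218.1 = -3.2210 → s = 1.7790

θ=274.5°: 1.9601
θ=282.4°: 1.7790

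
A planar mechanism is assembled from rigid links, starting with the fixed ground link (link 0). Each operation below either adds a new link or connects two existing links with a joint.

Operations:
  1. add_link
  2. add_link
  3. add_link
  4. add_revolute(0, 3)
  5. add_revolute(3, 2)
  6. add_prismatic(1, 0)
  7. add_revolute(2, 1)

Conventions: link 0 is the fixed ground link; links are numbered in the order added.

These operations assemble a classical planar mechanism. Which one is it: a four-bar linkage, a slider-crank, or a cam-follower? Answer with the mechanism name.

links: 4 (incl. ground); joints: 3 revolute, 1 prismatic, 0 higher (cam) pair, forming one closed loop
4 links, 3 revolutes + 1 prismatic in one loop → slider-crank

slider-crank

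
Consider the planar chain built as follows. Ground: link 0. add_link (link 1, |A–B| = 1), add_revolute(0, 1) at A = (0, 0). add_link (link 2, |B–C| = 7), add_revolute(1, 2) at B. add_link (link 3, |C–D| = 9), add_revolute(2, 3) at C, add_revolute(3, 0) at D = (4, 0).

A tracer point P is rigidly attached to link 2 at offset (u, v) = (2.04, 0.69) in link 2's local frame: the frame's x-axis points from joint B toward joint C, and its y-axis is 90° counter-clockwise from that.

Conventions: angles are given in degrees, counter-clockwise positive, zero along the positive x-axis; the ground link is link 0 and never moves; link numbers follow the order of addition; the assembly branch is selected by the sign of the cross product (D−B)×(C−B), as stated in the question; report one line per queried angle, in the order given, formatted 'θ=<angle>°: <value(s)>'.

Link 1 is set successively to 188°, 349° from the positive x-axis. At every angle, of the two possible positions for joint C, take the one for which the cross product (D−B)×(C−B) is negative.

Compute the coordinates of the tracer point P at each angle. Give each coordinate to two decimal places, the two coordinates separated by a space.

A=(0,0), D=(4.00,0)
θ=188°: B = A + 1.00·(cos188°, sin188°) = (-0.9903, -0.1392)
θ=188°: |BD| = 4.9922
θ=188°: circle(B,7.00) ∩ circle(D,9.00): a=-0.7089, h=6.9640
θ=188°:   candidates: C₊=(-1.8930,6.8024) cross=34.766; C₋=(-1.5047,-7.1202) cross=-34.766
θ=188°:   branch - wants cross < 0 → take C=(-1.5047,-7.1202) (cross=-34.766)
θ=188°: ex = (C−B)/|BC| = (-0.0735,-0.9973); ey = (0.9973,-0.0735)
θ=188°: P = B + 2.04·ex + 0.69·ey = (-0.4521,-2.2244)
θ=349°: B = A + 1.00·(cos349°, sin349°) = (0.9816, -0.1908)
θ=349°: |BD| = 3.0244
θ=349°: circle(B,7.00) ∩ circle(D,9.00): a=-3.7781, h=5.8929
θ=349°:   candidates: C₊=(-3.1607,5.4520) cross=17.822; C₋=(-2.4172,-6.3103) cross=-17.822
θ=349°:   branch - wants cross < 0 → take C=(-2.4172,-6.3103) (cross=-17.822)
θ=349°: ex = (C−B)/|BC| = (-0.4855,-0.8742); ey = (0.8742,-0.4855)
θ=349°: P = B + 2.04·ex + 0.69·ey = (0.5943,-2.3092)

θ=188°: -0.45 -2.22
θ=349°: 0.59 -2.31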